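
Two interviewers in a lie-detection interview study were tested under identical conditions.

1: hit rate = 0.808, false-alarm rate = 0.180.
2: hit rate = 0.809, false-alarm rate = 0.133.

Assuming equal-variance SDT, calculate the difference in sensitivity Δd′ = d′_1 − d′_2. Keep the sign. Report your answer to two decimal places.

1: z(0.808) = 0.871, z(0.180) = -0.915, d' = 1.786
2: z(0.809) = 0.874, z(0.133) = -1.112, d' = 1.986
Δd' = d'_1 − d'_2 = 1.786 − 1.986 = -0.200
2 has the higher sensitivity.

Δd′ = -0.20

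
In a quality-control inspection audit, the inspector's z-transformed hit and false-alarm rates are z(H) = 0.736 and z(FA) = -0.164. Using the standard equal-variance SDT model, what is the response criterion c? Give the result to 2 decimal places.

c = -0.29

c = −½·[z(H) + z(FA)] = −½·(0.736 + (-0.164)) = -0.286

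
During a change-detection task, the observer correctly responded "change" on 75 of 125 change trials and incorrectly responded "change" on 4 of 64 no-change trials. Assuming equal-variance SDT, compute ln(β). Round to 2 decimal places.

ln β = 1.14

H = 75/125 = 0.6000
FA = 4/64 = 0.0625
z(H) = z(0.6000) = 0.253
z(FA) = z(0.0625) = -1.534
ln β = −½·[z(H)² − z(FA)²] = −0.5 × (0.064 − 2.353) = 1.1445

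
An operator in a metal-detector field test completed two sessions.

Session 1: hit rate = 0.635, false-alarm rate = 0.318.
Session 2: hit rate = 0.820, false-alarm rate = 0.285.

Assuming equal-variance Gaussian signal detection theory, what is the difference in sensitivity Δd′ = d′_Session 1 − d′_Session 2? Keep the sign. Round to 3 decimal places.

Δd′ = -0.665

Session 1: z(0.635) = 0.3451, z(0.318) = -0.4733, d' = 0.8184
Session 2: z(0.820) = 0.9154, z(0.285) = -0.5681, d' = 1.4835
Δd' = d'_Session 1 − d'_Session 2 = 0.8184 − 1.4835 = -0.6651
Session 2 has the higher sensitivity.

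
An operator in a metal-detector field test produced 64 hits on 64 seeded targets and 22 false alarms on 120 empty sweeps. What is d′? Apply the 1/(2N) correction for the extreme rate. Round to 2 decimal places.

d′ = 3.32

The hit rate is 64/64 = 1, so apply the 1/(2N) correction: H → 1 − 1/(2·64) = 0.99219.
z(H) = z(0.99219) = 2.418
z(FA) = z(0.18333) = -0.903
d' = 2.418 − (-0.903) = 3.321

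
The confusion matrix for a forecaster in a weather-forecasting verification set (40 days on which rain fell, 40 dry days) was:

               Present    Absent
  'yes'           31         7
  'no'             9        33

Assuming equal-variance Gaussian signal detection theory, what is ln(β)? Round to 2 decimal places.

ln β = 0.15

H = 31/40 = 0.7750
FA = 7/40 = 0.1750
z(H) = 0.755
z(FA) = -0.935
ln β = −½·[z(H)² − z(FA)²] = −0.5 × (0.570 − 0.874) = 0.152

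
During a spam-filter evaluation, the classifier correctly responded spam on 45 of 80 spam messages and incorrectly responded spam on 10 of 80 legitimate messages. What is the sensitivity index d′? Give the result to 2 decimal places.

d′ = 1.31

H = 45/80 = 0.5625
FA = 10/80 = 0.1250
z(H) = 0.1573
z(FA) = -1.1503
d' = z(H) − z(FA) = 0.1573 − (-1.1503) = 1.3076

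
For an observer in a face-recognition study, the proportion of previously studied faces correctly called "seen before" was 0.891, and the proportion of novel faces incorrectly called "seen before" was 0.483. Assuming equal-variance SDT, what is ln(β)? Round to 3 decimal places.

z(H) = 1.2319
z(FA) = -0.0426
ln β = −½·[z(H)² − z(FA)²] = −0.5 × (1.5176 − 0.0018) = -0.7579

ln β = -0.758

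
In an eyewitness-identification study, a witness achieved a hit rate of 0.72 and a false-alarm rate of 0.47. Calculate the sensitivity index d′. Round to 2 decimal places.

Φ⁻¹(H) = 0.583
Φ⁻¹(FA) = -0.075
d' = z(H) − z(FA) = 0.583 − (-0.075) = 0.658

d′ = 0.66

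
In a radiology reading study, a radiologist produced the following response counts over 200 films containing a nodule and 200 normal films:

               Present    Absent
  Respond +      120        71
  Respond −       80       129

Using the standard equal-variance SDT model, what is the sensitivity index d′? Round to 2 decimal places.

d′ = 0.63

H = 120/200 = 0.6000
FA = 71/200 = 0.3550
Φ⁻¹(0.6000) = 0.253, Φ⁻¹(0.3550) = -0.372
d' = z(H) − z(FA) = 0.253 − (-0.372) = 0.625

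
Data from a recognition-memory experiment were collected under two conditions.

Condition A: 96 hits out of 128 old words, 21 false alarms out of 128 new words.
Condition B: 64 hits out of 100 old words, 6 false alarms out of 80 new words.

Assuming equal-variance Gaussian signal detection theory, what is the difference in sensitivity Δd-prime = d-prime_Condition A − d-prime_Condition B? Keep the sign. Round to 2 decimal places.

Condition A: z(0.7500) = 0.674, z(0.1641) = -0.978, d' = 1.652
Condition B: z(0.6400) = 0.358, z(0.0750) = -1.440, d' = 1.798
Δd' = d'_Condition A − d'_Condition B = 1.652 − 1.798 = -0.146
Condition B has the higher sensitivity.

Δd-prime = -0.15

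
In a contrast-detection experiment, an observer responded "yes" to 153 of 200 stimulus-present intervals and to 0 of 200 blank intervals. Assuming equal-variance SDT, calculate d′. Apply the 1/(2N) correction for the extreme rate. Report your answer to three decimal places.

d′ = 3.530

The false-alarm rate is 0/200 = 0, so apply the 1/(2N) correction: FA → 1/(2·200) = 0.00250.
z(H) = z(0.76500) = 0.7225
z(FA) = z(0.00250) = -2.8070
d' = 0.7225 − (-2.8070) = 3.5295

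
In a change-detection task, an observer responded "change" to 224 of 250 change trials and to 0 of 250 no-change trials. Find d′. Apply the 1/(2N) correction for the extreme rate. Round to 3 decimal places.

The false-alarm rate is 0/250 = 0, so apply the 1/(2N) correction: FA → 1/(2·250) = 0.00200.
z(H) = z(0.89600) = 1.2591
z(FA) = z(0.00200) = -2.8782
d' = 1.2591 − (-2.8782) = 4.1373

d′ = 4.137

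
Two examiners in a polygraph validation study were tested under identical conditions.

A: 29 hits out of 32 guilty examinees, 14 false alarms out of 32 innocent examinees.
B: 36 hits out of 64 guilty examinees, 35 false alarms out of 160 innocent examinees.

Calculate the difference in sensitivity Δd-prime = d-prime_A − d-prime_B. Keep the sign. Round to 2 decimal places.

Δd-prime = 0.54

A: z(0.9062) = 1.318, z(0.4375) = -0.157, d' = 1.475
B: z(0.5625) = 0.157, z(0.2188) = -0.776, d' = 0.933
Δd' = d'_A − d'_B = 1.475 − 0.933 = 0.542
A has the higher sensitivity.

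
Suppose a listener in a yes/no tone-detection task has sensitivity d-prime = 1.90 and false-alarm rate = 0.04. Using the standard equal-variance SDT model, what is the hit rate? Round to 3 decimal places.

z(false-alarm rate) = z(0.04) = -1.7507
z(H) = z(FA) + d' = -1.7507 + 1.90 = 0.1493
hit rate = Φ(0.1493) = 0.5593

hit rate = 0.559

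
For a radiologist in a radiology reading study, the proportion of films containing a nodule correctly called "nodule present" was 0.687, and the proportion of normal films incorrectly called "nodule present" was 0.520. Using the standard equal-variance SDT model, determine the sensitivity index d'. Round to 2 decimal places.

z(H) = 0.4874
z(FA) = 0.0502
d' = z(H) − z(FA) = 0.4874 − 0.0502 = 0.4372

d' = 0.44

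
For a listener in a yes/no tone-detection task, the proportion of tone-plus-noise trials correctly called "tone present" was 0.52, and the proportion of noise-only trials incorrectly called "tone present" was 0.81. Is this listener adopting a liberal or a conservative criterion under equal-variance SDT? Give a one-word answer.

z(H) = 0.050, z(FA) = 0.878
c = −½·(z(H) + z(FA)) = -0.464
c < 0 → liberal criterion (biased toward responding “yes”).

liberal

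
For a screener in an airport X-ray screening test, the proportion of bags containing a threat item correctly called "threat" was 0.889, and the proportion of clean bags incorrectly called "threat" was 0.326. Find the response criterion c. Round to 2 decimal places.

z(H) = z(0.889) = 1.2212
z(FA) = z(0.326) = -0.4510
c = −½·[z(H) + z(FA)] = −0.5 × (1.2212 + (-0.4510)) = -0.3851

c = -0.39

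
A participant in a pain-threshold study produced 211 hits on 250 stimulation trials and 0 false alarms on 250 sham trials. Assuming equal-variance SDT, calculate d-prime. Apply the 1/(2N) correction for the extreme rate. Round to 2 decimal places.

d-prime = 3.89

The false-alarm rate is 0/250 = 0, so apply the 1/(2N) correction: FA → 1/(2·250) = 0.00200.
z(H) = z(0.84400) = 1.011
z(FA) = z(0.00200) = -2.878
d' = 1.011 − (-2.878) = 3.889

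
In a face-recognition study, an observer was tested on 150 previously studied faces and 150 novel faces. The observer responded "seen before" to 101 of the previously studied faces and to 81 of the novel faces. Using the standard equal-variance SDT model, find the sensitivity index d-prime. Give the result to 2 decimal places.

d-prime = 0.35

H = 101/150 = 0.6733
FA = 81/150 = 0.5400
z(H) = 0.4490
z(FA) = 0.1004
d' = z(H) − z(FA) = 0.4490 − 0.1004 = 0.3486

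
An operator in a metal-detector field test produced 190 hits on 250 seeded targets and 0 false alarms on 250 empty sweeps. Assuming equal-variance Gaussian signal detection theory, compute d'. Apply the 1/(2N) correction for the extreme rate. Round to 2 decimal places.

d' = 3.58

The false-alarm rate is 0/250 = 0, so apply the 1/(2N) correction: FA → 1/(2·250) = 0.00200.
z(H) = z(0.76000) = 0.706
z(FA) = z(0.00200) = -2.878
d' = 0.706 − (-2.878) = 3.584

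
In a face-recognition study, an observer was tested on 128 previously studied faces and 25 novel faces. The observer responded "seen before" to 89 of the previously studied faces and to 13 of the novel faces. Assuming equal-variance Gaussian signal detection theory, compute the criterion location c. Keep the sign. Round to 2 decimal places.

c = -0.28

H = 89/128 = 0.6953
FA = 13/25 = 0.5200
z(H) = z(0.6953) = 0.511
z(FA) = z(0.5200) = 0.050
c = −½·[z(H) + z(FA)] = −0.5 × (0.511 + 0.050) = -0.2805
c < 0: the observer has a liberal response bias.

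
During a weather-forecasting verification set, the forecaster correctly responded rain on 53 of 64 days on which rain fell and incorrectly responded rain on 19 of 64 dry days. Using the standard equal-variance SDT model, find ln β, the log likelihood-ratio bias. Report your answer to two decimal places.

H = 53/64 = 0.8281
FA = 19/64 = 0.2969
Φ⁻¹(H) = Φ⁻¹(0.8281) = 0.947
Φ⁻¹(FA) = Φ⁻¹(0.2969) = -0.533
ln β = −½·[z(H)² − z(FA)²] = −0.5 × (0.897 − 0.284) = -0.3065

ln β = -0.31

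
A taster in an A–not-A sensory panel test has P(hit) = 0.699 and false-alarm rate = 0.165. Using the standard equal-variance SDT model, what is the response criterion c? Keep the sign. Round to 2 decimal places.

c = 0.23

Φ⁻¹(0.699) = 0.522, Φ⁻¹(0.165) = -0.974
c = −½·[z(H) + z(FA)] = −0.5 × (0.522 + (-0.974)) = 0.226
c > 0: the taster has a conservative response bias.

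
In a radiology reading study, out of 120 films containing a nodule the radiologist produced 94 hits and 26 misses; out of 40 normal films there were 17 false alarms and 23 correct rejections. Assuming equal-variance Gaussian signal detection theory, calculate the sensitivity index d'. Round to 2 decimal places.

d' = 0.97

H = 94/120 = 0.7833
FA = 17/40 = 0.4250
z(0.7833) = 0.7834, z(0.4250) = -0.1891
d' = z(H) − z(FA) = 0.7834 − (-0.1891) = 0.9725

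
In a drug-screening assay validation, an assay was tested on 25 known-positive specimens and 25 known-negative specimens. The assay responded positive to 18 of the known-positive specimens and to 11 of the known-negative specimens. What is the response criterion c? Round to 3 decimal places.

c = -0.216

H = 18/25 = 0.7200
FA = 11/25 = 0.4400
Φ⁻¹(0.7200) = 0.5828, Φ⁻¹(0.4400) = -0.1510
c = −½·[z(H) + z(FA)] = −0.5 × (0.5828 + (-0.1510)) = -0.2159
c < 0: the assay has a liberal response bias.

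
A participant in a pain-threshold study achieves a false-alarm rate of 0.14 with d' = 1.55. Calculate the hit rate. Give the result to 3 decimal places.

hit rate = 0.681

z(false-alarm rate) = z(0.14) = -1.0803
z(H) = z(FA) + d' = -1.0803 + 1.55 = 0.4697
hit rate = Φ(0.4697) = 0.6807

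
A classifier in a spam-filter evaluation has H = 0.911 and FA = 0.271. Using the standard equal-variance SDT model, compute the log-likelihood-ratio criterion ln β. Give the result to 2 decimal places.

z(H) = 1.347
z(FA) = -0.610
ln β = −½·[z(H)² − z(FA)²] = −0.5 × (1.814 − 0.372) = -0.721

ln β = -0.72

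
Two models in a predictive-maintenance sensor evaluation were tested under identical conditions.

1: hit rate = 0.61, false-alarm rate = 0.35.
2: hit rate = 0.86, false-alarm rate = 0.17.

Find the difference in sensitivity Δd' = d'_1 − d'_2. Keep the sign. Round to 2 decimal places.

Δd' = -1.37

1: z(0.61) = 0.279, z(0.35) = -0.385, d' = 0.664
2: z(0.86) = 1.080, z(0.17) = -0.954, d' = 2.034
Δd' = d'_1 − d'_2 = 0.664 − 2.034 = -1.370
2 has the higher sensitivity.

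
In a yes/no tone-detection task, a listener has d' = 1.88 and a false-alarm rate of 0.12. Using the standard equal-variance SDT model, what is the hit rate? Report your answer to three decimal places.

z(false-alarm rate) = z(0.12) = -1.1750
z(H) = z(FA) + d' = -1.1750 + 1.88 = 0.7050
hit rate = Φ(0.7050) = 0.7596

hit rate = 0.760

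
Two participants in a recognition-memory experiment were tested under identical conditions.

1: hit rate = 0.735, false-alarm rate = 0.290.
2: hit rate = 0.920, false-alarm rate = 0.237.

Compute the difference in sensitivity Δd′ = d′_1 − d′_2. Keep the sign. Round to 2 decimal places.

Δd′ = -0.94

1: z(0.735) = 0.628, z(0.290) = -0.553, d' = 1.181
2: z(0.920) = 1.405, z(0.237) = -0.716, d' = 2.121
Δd' = d'_1 − d'_2 = 1.181 − 2.121 = -0.940
2 has the higher sensitivity.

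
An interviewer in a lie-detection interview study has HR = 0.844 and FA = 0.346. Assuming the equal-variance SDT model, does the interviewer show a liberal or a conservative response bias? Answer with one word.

liberal

z(H) = 1.011, z(FA) = -0.396
c = −½·(z(H) + z(FA)) = -0.3075
c < 0 → liberal criterion (biased toward responding “yes”).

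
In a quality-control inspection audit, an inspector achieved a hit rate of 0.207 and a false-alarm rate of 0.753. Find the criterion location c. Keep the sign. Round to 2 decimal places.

c = 0.07

z(H) = z(0.207) = -0.8169
z(FA) = z(0.753) = 0.6840
c = −½·[z(H) + z(FA)] = −0.5 × (-0.8169 + 0.6840) = 0.06645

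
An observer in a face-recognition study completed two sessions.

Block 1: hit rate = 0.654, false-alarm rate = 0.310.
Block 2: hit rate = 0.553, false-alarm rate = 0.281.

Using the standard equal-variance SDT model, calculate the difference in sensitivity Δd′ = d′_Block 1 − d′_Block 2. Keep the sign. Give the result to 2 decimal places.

Δd′ = 0.18

Block 1: z(0.654) = 0.396, z(0.310) = -0.496, d' = 0.892
Block 2: z(0.553) = 0.133, z(0.281) = -0.580, d' = 0.713
Δd' = d'_Block 1 − d'_Block 2 = 0.892 − 0.713 = 0.179
Block 1 has the higher sensitivity.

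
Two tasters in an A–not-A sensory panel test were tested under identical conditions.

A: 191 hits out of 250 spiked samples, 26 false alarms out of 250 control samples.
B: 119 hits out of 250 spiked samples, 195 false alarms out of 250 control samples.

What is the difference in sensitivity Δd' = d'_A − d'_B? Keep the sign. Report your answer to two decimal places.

A: z(0.7640) = 0.719, z(0.1040) = -1.259, d' = 1.978
B: z(0.4760) = -0.060, z(0.7800) = 0.772, d' = -0.832
Δd' = d'_A − d'_B = 1.978 − (-0.832) = 2.810
A has the higher sensitivity.

Δd' = 2.81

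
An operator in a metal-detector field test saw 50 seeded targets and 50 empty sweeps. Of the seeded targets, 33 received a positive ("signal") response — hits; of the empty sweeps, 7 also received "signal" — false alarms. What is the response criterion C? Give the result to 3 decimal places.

C = 0.334

H = 33/50 = 0.6600
FA = 7/50 = 0.1400
z(H) = z(0.6600) = 0.4125
z(FA) = z(0.1400) = -1.0803
c = −½·[z(H) + z(FA)] = −0.5 × (0.4125 + (-1.0803)) = 0.3339
c > 0: the operator has a conservative response bias.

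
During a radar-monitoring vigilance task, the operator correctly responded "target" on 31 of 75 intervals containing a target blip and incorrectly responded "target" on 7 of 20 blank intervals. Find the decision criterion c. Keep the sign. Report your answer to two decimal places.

c = 0.30

H = 31/75 = 0.4133
FA = 7/20 = 0.3500
Φ⁻¹(H) = Φ⁻¹(0.4133) = -0.2191
Φ⁻¹(FA) = Φ⁻¹(0.3500) = -0.3853
c = −½·[z(H) + z(FA)] = −0.5 × (-0.2191 + (-0.3853)) = 0.3022
c > 0: the operator has a conservative response bias.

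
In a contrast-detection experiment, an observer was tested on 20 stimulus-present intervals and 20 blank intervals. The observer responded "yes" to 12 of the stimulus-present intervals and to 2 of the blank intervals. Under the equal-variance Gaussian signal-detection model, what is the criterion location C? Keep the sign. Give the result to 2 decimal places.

C = 0.51

H = 12/20 = 0.6000
FA = 2/20 = 0.1000
Φ⁻¹(H) = Φ⁻¹(0.6000) = 0.253
Φ⁻¹(FA) = Φ⁻¹(0.1000) = -1.282
c = −½·[z(H) + z(FA)] = −0.5 × (0.253 + (-1.282)) = 0.5145
c > 0: the observer has a conservative response bias.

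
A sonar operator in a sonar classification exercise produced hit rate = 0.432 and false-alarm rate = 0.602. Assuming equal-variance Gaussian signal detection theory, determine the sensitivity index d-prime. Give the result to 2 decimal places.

d-prime = -0.43

Φ⁻¹(H) = Φ⁻¹(0.432) = -0.171
Φ⁻¹(FA) = Φ⁻¹(0.602) = 0.259
d' = z(H) − z(FA) = -0.171 − 0.259 = -0.430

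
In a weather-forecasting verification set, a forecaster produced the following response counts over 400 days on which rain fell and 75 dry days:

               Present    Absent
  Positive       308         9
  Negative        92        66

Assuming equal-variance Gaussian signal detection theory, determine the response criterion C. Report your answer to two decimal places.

C = 0.22

H = 308/400 = 0.7700
FA = 9/75 = 0.1200
Φ⁻¹(H) = 0.7388
Φ⁻¹(FA) = -1.1750
c = −½·[z(H) + z(FA)] = −0.5 × (0.7388 + (-1.1750)) = 0.2181
c > 0: the forecaster has a conservative response bias.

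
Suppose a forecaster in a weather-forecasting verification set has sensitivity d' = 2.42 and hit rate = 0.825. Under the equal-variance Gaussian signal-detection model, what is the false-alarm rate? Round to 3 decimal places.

false-alarm rate = 0.069

z(hit rate) = z(0.825) = 0.9346
z(FA) = z(H) − d' = 0.9346 − 2.42 = -1.4854
false-alarm rate = Φ(-1.4854) = 0.0687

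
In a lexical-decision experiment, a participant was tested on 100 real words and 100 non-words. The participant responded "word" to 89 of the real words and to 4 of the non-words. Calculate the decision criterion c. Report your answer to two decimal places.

H = 89/100 = 0.8900
FA = 4/100 = 0.0400
z(H) = 1.227
z(FA) = -1.751
c = −½·[z(H) + z(FA)] = −0.5 × (1.227 + (-1.751)) = 0.262
c > 0: the participant has a conservative response bias.

c = 0.26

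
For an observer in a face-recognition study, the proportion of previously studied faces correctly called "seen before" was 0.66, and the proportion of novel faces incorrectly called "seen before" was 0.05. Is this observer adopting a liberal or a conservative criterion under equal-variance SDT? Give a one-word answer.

z(H) = 0.412, z(FA) = -1.645
c = −½·(z(H) + z(FA)) = 0.6165
c > 0 → conservative criterion (biased toward responding “no”).

conservative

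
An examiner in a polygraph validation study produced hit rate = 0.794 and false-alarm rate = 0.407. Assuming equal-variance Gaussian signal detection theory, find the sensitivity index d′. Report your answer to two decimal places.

d′ = 1.06

z(H) = 0.820
z(FA) = -0.235
d' = z(H) − z(FA) = 0.820 − (-0.235) = 1.055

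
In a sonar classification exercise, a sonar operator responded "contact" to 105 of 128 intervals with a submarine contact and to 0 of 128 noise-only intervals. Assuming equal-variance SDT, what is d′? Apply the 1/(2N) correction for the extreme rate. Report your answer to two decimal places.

d′ = 3.58

The false-alarm rate is 0/128 = 0, so apply the 1/(2N) correction: FA → 1/(2·128) = 0.00391.
z(H) = z(0.82031) = 0.917
z(FA) = z(0.00391) = -2.660
d' = 0.917 − (-2.660) = 3.577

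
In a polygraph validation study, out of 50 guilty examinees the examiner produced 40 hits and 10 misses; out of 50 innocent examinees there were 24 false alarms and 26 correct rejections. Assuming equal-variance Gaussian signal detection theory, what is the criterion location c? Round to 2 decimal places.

c = -0.40

H = 40/50 = 0.8000
FA = 24/50 = 0.4800
z(0.8000) = 0.8416, z(0.4800) = -0.0502
c = −½·[z(H) + z(FA)] = −0.5 × (0.8416 + (-0.0502)) = -0.3957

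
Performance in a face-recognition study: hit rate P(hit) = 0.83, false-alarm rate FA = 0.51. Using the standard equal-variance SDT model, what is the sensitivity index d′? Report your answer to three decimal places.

d′ = 0.929

z(H) = 0.9542
z(FA) = 0.0251
d' = z(H) − z(FA) = 0.9542 − 0.0251 = 0.9291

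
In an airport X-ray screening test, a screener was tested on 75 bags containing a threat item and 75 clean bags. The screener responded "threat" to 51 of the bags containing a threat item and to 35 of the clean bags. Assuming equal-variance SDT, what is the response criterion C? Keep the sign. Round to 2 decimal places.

H = 51/75 = 0.6800
FA = 35/75 = 0.4667
z(H) = z(0.6800) = 0.4677
z(FA) = z(0.4667) = -0.0836
c = −½·[z(H) + z(FA)] = −0.5 × (0.4677 + (-0.0836)) = -0.19205

C = -0.19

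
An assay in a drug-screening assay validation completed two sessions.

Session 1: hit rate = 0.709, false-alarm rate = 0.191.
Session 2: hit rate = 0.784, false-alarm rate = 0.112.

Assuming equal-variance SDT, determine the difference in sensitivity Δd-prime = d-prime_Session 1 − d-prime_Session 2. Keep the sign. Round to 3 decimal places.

Δd-prime = -0.577

Session 1: z(0.709) = 0.5505, z(0.191) = -0.8742, d' = 1.4247
Session 2: z(0.784) = 0.7858, z(0.112) = -1.2160, d' = 2.0018
Δd' = d'_Session 1 − d'_Session 2 = 1.4247 − 2.0018 = -0.5771
Session 2 has the higher sensitivity.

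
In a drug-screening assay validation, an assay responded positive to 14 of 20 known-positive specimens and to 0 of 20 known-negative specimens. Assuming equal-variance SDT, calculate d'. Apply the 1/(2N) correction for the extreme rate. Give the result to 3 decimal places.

The false-alarm rate is 0/20 = 0, so apply the 1/(2N) correction: FA → 1/(2·20) = 0.02500.
z(H) = z(0.70000) = 0.5244
z(FA) = z(0.02500) = -1.9600
d' = 0.5244 − (-1.9600) = 2.4844

d' = 2.484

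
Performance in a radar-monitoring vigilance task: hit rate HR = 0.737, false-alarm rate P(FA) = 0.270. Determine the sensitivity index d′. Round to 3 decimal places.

z(0.737) = 0.6341, z(0.270) = -0.6128
d' = z(H) − z(FA) = 0.6341 − (-0.6128) = 1.2469

d′ = 1.247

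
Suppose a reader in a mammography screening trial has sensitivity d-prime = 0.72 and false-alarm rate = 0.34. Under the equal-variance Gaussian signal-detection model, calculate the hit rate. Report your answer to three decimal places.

hit rate = 0.621

z(false-alarm rate) = z(0.34) = -0.4125
z(H) = z(FA) + d' = -0.4125 + 0.72 = 0.3075
hit rate = Φ(0.3075) = 0.6208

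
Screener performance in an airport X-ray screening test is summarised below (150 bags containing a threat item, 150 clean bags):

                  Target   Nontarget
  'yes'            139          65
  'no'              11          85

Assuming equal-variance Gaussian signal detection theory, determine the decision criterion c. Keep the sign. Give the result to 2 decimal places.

H = 139/150 = 0.9267
FA = 65/150 = 0.4333
z(H) = 1.452
z(FA) = -0.168
c = −½·[z(H) + z(FA)] = −0.5 × (1.452 + (-0.168)) = -0.642

c = -0.64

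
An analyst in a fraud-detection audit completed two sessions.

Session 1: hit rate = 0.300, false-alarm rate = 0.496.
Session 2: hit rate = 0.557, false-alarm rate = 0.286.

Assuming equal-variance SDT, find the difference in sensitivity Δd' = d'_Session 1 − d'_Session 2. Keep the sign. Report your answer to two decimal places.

Δd' = -1.22

Session 1: z(0.300) = -0.524, z(0.496) = -0.010, d' = -0.514
Session 2: z(0.557) = 0.143, z(0.286) = -0.565, d' = 0.708
Δd' = d'_Session 1 − d'_Session 2 = -0.514 − 0.708 = -1.222
Session 2 has the higher sensitivity.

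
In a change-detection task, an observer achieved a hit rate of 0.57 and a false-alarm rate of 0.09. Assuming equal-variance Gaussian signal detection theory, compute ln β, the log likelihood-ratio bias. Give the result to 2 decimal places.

Φ⁻¹(0.57) = 0.176, Φ⁻¹(0.09) = -1.341
ln β = −½·[z(H)² − z(FA)²] = −0.5 × (0.031 − 1.798) = 0.8835

ln β = 0.88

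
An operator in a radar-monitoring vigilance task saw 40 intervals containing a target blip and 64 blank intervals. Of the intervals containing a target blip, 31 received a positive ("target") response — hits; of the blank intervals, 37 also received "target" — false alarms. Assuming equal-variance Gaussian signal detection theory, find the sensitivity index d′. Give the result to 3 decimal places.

H = 31/40 = 0.7750
FA = 37/64 = 0.5781
z(H) = z(0.7750) = 0.7554
z(FA) = z(0.5781) = 0.1970
d' = z(H) − z(FA) = 0.7554 − 0.1970 = 0.5584

d′ = 0.558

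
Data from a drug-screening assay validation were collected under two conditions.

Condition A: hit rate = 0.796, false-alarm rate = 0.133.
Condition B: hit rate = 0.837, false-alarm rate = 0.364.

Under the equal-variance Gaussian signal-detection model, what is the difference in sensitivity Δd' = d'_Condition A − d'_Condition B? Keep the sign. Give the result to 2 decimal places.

Condition A: z(0.796) = 0.827, z(0.133) = -1.112, d' = 1.939
Condition B: z(0.837) = 0.982, z(0.364) = -0.348, d' = 1.330
Δd' = d'_Condition A − d'_Condition B = 1.939 − 1.330 = 0.609
Condition A has the higher sensitivity.

Δd' = 0.61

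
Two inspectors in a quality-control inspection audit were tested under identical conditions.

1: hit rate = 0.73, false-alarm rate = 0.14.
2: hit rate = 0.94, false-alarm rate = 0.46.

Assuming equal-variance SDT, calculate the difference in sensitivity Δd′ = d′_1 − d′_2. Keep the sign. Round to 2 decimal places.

Δd′ = 0.04

1: z(0.73) = 0.613, z(0.14) = -1.080, d' = 1.693
2: z(0.94) = 1.555, z(0.46) = -0.100, d' = 1.655
Δd' = d'_1 − d'_2 = 1.693 − 1.655 = 0.038
1 has the higher sensitivity.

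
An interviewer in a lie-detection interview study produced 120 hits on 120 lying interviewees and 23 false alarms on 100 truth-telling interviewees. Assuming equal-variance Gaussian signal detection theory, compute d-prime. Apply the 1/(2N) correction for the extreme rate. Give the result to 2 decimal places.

d-prime = 3.38

The hit rate is 120/120 = 1, so apply the 1/(2N) correction: H → 1 − 1/(2·120) = 0.99583.
z(H) = z(0.99583) = 2.638
z(FA) = z(0.23000) = -0.739
d' = 2.638 − (-0.739) = 3.377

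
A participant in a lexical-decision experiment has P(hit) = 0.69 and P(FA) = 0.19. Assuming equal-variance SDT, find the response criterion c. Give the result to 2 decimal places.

c = 0.19

Φ⁻¹(H) = 0.496
Φ⁻¹(FA) = -0.878
c = −½·[z(H) + z(FA)] = −0.5 × (0.496 + (-0.878)) = 0.191
c > 0: the participant has a conservative response bias.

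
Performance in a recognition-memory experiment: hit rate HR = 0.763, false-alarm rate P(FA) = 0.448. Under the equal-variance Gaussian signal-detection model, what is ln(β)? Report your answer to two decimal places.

z(H) = z(0.763) = 0.716
z(FA) = z(0.448) = -0.131
ln β = −½·[z(H)² − z(FA)²] = −0.5 × (0.513 − 0.017) = -0.248

ln β = -0.25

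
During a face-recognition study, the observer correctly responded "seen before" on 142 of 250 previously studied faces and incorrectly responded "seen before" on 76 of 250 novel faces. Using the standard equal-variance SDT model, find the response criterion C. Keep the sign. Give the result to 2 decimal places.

C = 0.17

H = 142/250 = 0.5680
FA = 76/250 = 0.3040
Φ⁻¹(0.5680) = 0.171, Φ⁻¹(0.3040) = -0.513
c = −½·[z(H) + z(FA)] = −0.5 × (0.171 + (-0.513)) = 0.171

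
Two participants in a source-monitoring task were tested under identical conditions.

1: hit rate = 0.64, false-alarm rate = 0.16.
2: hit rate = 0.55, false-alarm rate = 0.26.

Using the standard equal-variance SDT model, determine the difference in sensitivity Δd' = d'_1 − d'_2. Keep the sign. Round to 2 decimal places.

1: z(0.64) = 0.358, z(0.16) = -0.994, d' = 1.352
2: z(0.55) = 0.126, z(0.26) = -0.643, d' = 0.769
Δd' = d'_1 − d'_2 = 1.352 − 0.769 = 0.583
1 has the higher sensitivity.

Δd' = 0.58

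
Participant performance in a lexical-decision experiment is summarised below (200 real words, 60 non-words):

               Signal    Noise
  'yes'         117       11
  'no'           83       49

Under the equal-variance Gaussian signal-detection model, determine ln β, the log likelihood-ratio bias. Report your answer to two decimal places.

ln β = 0.38

H = 117/200 = 0.5850
FA = 11/60 = 0.1833
z(0.5850) = 0.215, z(0.1833) = -0.903
ln β = −½·[z(H)² − z(FA)²] = −0.5 × (0.046 − 0.815) = 0.3845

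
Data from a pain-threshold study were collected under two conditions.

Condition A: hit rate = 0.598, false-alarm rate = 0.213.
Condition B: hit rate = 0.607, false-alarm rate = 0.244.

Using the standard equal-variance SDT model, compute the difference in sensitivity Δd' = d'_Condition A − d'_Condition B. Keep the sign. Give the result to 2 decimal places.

Δd' = 0.08

Condition A: z(0.598) = 0.248, z(0.213) = -0.796, d' = 1.044
Condition B: z(0.607) = 0.272, z(0.244) = -0.693, d' = 0.965
Δd' = d'_Condition A − d'_Condition B = 1.044 − 0.965 = 0.079
Condition A has the higher sensitivity.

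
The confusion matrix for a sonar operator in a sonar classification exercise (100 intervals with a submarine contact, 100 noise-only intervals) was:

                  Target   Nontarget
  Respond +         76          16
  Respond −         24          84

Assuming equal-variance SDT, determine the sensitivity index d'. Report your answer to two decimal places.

H = 76/100 = 0.7600
FA = 16/100 = 0.1600
z(0.7600) = 0.706, z(0.1600) = -0.994
d' = z(H) − z(FA) = 0.706 − (-0.994) = 1.700

d' = 1.70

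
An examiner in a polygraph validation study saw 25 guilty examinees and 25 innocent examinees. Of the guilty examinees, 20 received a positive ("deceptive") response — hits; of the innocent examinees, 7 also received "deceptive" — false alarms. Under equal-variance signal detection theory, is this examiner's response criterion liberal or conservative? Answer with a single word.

z(H) = 0.842, z(FA) = -0.583
c = −½·(z(H) + z(FA)) = -0.1295
c < 0 → liberal criterion (biased toward responding “yes”).

liberal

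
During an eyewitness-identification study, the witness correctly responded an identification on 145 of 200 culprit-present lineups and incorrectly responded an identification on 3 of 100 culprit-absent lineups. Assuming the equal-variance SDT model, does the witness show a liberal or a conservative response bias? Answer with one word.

conservative

z(H) = 0.598, z(FA) = -1.881
c = −½·(z(H) + z(FA)) = 0.6415
c > 0 → conservative criterion (biased toward responding “no”).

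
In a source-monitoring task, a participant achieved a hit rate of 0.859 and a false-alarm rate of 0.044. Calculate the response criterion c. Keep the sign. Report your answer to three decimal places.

c = 0.315

z(H) = 1.0758
z(FA) = -1.7060
c = −½·[z(H) + z(FA)] = −0.5 × (1.0758 + (-1.7060)) = 0.3151
c > 0: the participant has a conservative response bias.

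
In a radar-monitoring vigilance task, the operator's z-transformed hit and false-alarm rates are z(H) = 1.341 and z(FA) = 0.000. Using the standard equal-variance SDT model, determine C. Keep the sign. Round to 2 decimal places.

C = -0.67

c = −½·[z(H) + z(FA)] = −½·(1.341 + 0.000) = -0.6705
c < 0: the operator has a liberal response bias.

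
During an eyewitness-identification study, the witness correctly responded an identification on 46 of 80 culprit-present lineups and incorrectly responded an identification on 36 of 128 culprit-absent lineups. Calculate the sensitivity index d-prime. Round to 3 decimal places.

H = 46/80 = 0.5750
FA = 36/128 = 0.2812
Φ⁻¹(H) = 0.1891
Φ⁻¹(FA) = -0.5793
d' = z(H) − z(FA) = 0.1891 − (-0.5793) = 0.7684

d-prime = 0.768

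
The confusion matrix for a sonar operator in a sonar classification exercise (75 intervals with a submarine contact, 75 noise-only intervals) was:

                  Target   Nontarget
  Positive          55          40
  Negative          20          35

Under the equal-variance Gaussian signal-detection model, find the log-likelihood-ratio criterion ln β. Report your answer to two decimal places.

H = 55/75 = 0.7333
FA = 40/75 = 0.5333
z(H) = 0.623
z(FA) = 0.084
ln β = −½·[z(H)² − z(FA)²] = −0.5 × (0.388 − 0.007) = -0.1905

ln β = -0.19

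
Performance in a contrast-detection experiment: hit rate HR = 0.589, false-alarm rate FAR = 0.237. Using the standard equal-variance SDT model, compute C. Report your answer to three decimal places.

C = 0.246

Φ⁻¹(0.589) = 0.2250, Φ⁻¹(0.237) = -0.7160
c = −½·[z(H) + z(FA)] = −0.5 × (0.2250 + (-0.7160)) = 0.2455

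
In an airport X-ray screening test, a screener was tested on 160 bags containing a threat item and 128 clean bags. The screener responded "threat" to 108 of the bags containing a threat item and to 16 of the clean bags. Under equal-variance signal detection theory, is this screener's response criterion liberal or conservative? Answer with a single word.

z(H) = 0.454, z(FA) = -1.150
c = −½·(z(H) + z(FA)) = 0.348
c > 0 → conservative criterion (biased toward responding “no”).

conservative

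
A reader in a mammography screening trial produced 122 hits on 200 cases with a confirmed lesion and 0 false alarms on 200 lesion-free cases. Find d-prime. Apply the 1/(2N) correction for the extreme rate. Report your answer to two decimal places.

The false-alarm rate is 0/200 = 0, so apply the 1/(2N) correction: FA → 1/(2·200) = 0.00250.
z(H) = z(0.61000) = 0.279
z(FA) = z(0.00250) = -2.807
d' = 0.279 − (-2.807) = 3.086

d-prime = 3.09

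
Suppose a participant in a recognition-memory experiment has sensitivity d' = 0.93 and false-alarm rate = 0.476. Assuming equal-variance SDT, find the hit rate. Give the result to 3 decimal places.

z(false-alarm rate) = z(0.476) = -0.0602
z(H) = z(FA) + d' = -0.0602 + 0.93 = 0.8698
hit rate = Φ(0.8698) = 0.8078

hit rate = 0.808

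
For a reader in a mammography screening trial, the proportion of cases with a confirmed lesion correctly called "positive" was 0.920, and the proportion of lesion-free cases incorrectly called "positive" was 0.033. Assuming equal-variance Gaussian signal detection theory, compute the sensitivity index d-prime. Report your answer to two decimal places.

Φ⁻¹(H) = 1.405
Φ⁻¹(FA) = -1.838
d' = z(H) − z(FA) = 1.405 − (-1.838) = 3.243

d-prime = 3.24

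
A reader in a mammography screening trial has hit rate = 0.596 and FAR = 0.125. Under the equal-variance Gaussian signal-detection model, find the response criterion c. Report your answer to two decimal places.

z(0.596) = 0.243, z(0.125) = -1.150
c = −½·[z(H) + z(FA)] = −0.5 × (0.243 + (-1.150)) = 0.4535
c > 0: the reader has a conservative response bias.

c = 0.45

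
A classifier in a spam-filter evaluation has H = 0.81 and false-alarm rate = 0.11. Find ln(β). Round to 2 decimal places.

Φ⁻¹(H) = 0.878
Φ⁻¹(FA) = -1.227
ln β = −½·[z(H)² − z(FA)²] = −0.5 × (0.771 − 1.506) = 0.3675

ln β = 0.37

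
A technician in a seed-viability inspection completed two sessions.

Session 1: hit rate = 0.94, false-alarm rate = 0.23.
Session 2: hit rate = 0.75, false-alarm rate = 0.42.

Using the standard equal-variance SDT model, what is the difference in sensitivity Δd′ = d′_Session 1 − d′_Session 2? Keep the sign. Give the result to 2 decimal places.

Δd′ = 1.42

Session 1: z(0.94) = 1.555, z(0.23) = -0.739, d' = 2.294
Session 2: z(0.75) = 0.674, z(0.42) = -0.202, d' = 0.876
Δd' = d'_Session 1 − d'_Session 2 = 2.294 − 0.876 = 1.418
Session 1 has the higher sensitivity.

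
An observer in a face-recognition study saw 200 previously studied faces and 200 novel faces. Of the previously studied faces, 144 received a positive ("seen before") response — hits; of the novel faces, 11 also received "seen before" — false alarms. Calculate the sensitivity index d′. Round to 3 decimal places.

H = 144/200 = 0.7200
FA = 11/200 = 0.0550
z(H) = z(0.7200) = 0.5828
z(FA) = z(0.0550) = -1.5982
d' = z(H) − z(FA) = 0.5828 − (-1.5982) = 2.1810

d′ = 2.181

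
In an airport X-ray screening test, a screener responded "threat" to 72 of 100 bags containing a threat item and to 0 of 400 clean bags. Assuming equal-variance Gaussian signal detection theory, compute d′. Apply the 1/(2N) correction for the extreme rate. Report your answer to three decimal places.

d′ = 3.606

The false-alarm rate is 0/400 = 0, so apply the 1/(2N) correction: FA → 1/(2·400) = 0.00125.
z(H) = z(0.72000) = 0.5828
z(FA) = z(0.00125) = -3.0233
d' = 0.5828 − (-3.0233) = 3.6061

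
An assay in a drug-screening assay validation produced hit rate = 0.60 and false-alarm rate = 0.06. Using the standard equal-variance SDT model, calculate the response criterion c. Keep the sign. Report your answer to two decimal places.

z(H) = z(0.60) = 0.2533
z(FA) = z(0.06) = -1.5548
c = −½·[z(H) + z(FA)] = −0.5 × (0.2533 + (-1.5548)) = 0.65075

c = 0.65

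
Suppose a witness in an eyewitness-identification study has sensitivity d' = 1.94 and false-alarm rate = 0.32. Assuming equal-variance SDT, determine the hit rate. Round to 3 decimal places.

z(false-alarm rate) = z(0.32) = -0.4677
z(H) = z(FA) + d' = -0.4677 + 1.94 = 1.4723
hit rate = Φ(1.4723) = 0.9295

hit rate = 0.930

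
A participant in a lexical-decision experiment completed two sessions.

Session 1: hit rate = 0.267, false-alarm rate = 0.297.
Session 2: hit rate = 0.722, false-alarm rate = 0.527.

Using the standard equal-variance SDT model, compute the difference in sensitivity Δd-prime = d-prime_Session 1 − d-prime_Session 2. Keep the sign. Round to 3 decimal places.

Session 1: z(0.267) = -0.6219, z(0.297) = -0.5330, d' = -0.0889
Session 2: z(0.722) = 0.5888, z(0.527) = 0.0677, d' = 0.5211
Δd' = d'_Session 1 − d'_Session 2 = -0.0889 − 0.5211 = -0.6100
Session 2 has the higher sensitivity.

Δd-prime = -0.610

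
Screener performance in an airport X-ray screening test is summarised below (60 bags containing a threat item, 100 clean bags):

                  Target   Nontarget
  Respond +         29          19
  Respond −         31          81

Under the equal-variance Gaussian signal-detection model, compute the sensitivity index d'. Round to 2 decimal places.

H = 29/60 = 0.4833
FA = 19/100 = 0.1900
z(H) = z(0.4833) = -0.042
z(FA) = z(0.1900) = -0.878
d' = z(H) − z(FA) = -0.042 − (-0.878) = 0.836

d' = 0.84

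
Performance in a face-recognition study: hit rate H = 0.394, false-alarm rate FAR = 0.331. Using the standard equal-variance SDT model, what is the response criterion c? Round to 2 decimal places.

c = 0.35

z(H) = z(0.394) = -0.2689
z(FA) = z(0.331) = -0.4372
c = −½·[z(H) + z(FA)] = −0.5 × (-0.2689 + (-0.4372)) = 0.35305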